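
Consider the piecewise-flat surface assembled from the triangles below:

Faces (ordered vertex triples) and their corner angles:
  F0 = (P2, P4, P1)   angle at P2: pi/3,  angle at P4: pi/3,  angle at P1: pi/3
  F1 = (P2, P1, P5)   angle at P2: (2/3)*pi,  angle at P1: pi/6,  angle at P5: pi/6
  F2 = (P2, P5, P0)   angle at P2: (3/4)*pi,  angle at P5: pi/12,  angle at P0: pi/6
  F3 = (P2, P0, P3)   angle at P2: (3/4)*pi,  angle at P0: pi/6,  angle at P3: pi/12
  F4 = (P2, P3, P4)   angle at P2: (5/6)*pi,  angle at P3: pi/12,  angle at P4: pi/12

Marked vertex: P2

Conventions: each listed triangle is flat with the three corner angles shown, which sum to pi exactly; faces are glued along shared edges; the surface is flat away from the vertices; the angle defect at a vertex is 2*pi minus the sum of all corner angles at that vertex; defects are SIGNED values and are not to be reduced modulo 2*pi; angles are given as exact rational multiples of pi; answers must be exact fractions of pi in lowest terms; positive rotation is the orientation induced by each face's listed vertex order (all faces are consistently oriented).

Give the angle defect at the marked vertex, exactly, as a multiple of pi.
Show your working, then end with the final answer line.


Sum of corner angles at P2: (10/3)*pi
defect = 2*pi - (10/3)*pi

Answer: defect(P2) = (-4/3)*pi


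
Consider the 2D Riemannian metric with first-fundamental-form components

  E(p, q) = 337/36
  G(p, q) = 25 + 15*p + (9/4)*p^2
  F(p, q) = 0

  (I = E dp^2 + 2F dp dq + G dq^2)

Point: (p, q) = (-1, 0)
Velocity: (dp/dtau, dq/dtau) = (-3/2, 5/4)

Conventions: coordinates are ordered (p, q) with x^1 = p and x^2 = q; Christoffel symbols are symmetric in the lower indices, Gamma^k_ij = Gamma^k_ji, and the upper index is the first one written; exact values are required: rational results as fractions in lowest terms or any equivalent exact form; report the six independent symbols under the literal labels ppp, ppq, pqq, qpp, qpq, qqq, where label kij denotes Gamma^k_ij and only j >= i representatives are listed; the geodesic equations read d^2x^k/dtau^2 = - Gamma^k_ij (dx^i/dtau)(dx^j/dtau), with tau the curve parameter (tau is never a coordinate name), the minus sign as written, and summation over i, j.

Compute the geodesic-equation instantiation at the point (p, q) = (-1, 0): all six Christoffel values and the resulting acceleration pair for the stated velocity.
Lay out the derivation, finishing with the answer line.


E = 337/36, F = 0, G = 49/4 at the point
E_p = 0, E_q = 0, F_p = 0, F_q = 0, G_p = 21/2, G_q = 0
EG - F^2 = 16513/144;  g^inv = (144/16513) * [[49/4, 0], [0, 337/36]]
first-kind symbols [ij,l] = (1/2)(d_i g_jl + d_j g_il - d_l g_ij): [pp,p] = E_p/2 = 0, [pp,q] = F_p - E_q/2 = 0, [pq,p] = E_q/2 = 0, [pq,q] = G_p/2 = 21/4, [qq,p] = F_q - G_p/2 = -21/4, [qq,q] = G_q/2 = 0
Gamma^p_ij = (G*[ij,p] - F*[ij,q])/(EG - F^2), Gamma^q_ij = (E*[ij,q] - F*[ij,p])/(EG - F^2)
Gamma_ppp = 0, Gamma_ppq = 0, Gamma_pqq = -189/337, Gamma_qpp = 0, Gamma_qpq = 3/7, Gamma_qqq = 0
d^2p/dtau^2 = -(Gamma_ppp*(-3/2)^2 + 2*Gamma_ppq*(-3/2)*(5/4) + Gamma_pqq*(5/4)^2) = 4725/5392
d^2q/dtau^2 = -(Gamma_qpp*(-3/2)^2 + 2*Gamma_qpq*(-3/2)*(5/4) + Gamma_qqq*(5/4)^2) = 45/28

Answer: Gamma_ppp = 0, Gamma_ppq = 0, Gamma_pqq = -189/337, Gamma_qpp = 0, Gamma_qpq = 3/7, Gamma_qqq = 0; accelerations (d^2p/dtau^2, d^2q/dtau^2) = (4725/5392, 45/28)


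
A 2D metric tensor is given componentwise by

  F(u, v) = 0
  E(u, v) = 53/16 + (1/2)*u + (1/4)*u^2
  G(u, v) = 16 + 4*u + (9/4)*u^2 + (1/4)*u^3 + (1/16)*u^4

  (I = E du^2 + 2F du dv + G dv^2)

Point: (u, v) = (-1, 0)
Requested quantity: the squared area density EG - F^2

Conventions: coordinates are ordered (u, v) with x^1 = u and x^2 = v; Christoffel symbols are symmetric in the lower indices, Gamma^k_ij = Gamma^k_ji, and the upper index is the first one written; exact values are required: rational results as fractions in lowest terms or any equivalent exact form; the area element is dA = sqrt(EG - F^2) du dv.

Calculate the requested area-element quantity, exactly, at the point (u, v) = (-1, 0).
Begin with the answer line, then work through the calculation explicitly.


Answer: EG - F^2 = 11025/256

E = 49/16, F = 0, G = 225/16; EG - F^2 = 11025/256


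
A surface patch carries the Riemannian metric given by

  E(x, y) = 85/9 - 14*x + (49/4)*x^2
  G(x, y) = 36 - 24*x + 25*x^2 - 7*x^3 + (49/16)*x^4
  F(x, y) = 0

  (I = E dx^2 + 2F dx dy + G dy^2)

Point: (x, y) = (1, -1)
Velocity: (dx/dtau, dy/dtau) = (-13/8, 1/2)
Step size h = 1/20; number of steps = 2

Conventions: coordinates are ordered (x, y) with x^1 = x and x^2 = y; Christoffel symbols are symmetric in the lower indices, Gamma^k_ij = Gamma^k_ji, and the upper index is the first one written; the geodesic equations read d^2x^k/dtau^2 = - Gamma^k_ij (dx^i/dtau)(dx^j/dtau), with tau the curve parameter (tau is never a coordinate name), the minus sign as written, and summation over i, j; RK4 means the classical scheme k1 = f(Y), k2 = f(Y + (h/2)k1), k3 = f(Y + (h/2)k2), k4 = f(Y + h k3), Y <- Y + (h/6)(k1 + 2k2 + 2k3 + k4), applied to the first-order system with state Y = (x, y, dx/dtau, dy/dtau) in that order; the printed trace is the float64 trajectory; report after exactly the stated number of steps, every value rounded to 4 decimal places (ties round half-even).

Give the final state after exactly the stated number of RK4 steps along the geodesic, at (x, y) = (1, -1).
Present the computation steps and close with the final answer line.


f(Y) = (dx/dtau, dy/dtau, -Gamma^x_ij Y'^i Y'^j, -Gamma^y_ij Y'^i Y'^j) with the Gammas evaluated at the stage position; h = 0.050000; intermediate values shown to 6 dp
step 0: x = 1.0000, y = -1.0000, dx/dtau = -1.6250, dy/dtau = 0.5000
step 1:
  k1: at (x, y) = (1.000000, -1.000000), (dx/dtau, dy/dtau) = (-1.625000, 0.500000); Gamma_xxx = 0.682310, Gamma_xxy = 0.000000, Gamma_xyy = -1.120939, Gamma_yxx = 0.000000, Gamma_yxy = 0.260870, Gamma_yyy = 0.000000; k1 = (-1.625000, 0.500000, -1.521491, 0.423913)
  k2: at (x, y) = (0.959375, -0.987500), (dx/dtau, dy/dtau) = (-1.663037, 0.510598); Gamma_xxx = 0.652069, Gamma_xxy = 0.000000, Gamma_xyy = -1.060441, Gamma_yxx = 0.000000, Gamma_yxy = 0.238550, Gamma_yyy = 0.000000; k2 = (-1.663037, 0.510598, -1.526955, 0.405126)
  k3: at (x, y) = (0.958424, -0.987235), (dx/dtau, dy/dtau) = (-1.663174, 0.510128); Gamma_xxx = 0.651277, Gamma_xxy = 0.000000, Gamma_xyy = -1.058914, Gamma_yxx = 0.000000, Gamma_yxy = 0.238019, Gamma_yyy = 0.000000; k3 = (-1.663174, 0.510128, -1.525967, 0.403885)
  k4: at (x, y) = (0.916841, -0.974494), (dx/dtau, dy/dtau) = (-1.701298, 0.520194); Gamma_xxx = 0.612701, Gamma_xxy = 0.000000, Gamma_xyy = -0.986862, Gamma_yxx = 0.000000, Gamma_yxy = 0.214452, Gamma_yyy = 0.000000; k4 = (-1.701298, 0.520194, -1.506364, 0.379583)
  Y <- Y + (h/6)(k1 + 2k2 + 2k3 + k4): x = 0.9168, y = -0.9745, dx/dtau = -1.7011, dy/dtau = 0.5202
step 2:
  k1: at (x, y) = (0.916844, -0.974486), (dx/dtau, dy/dtau) = (-1.701114, 0.520179); Gamma_xxx = 0.612703, Gamma_xxy = 0.000000, Gamma_xyy = -0.986867, Gamma_yxx = 0.000000, Gamma_yxy = 0.214454, Gamma_yyy = 0.000000; k1 = (-1.701114, 0.520179, -1.506002, 0.379533)
  k2: at (x, y) = (0.874316, -0.961482), (dx/dtau, dy/dtau) = (-1.738764, 0.529668); Gamma_xxx = 0.564893, Gamma_xxy = 0.000000, Gamma_xyy = -0.902073, Gamma_yxx = 0.000000, Gamma_yxy = 0.189673, Gamma_yyy = 0.000000; k2 = (-1.738764, 0.529668, -1.454768, 0.349366)
  k3: at (x, y) = (0.873375, -0.961245), (dx/dtau, dy/dtau) = (-1.737483, 0.528913); Gamma_xxx = 0.563737, Gamma_xxy = 0.000000, Gamma_xyy = -0.900065, Gamma_yxx = 0.000000, Gamma_yxy = 0.189118, Gamma_yyy = 0.000000; k3 = (-1.737483, 0.528913, -1.450042, 0.347590)
  k4: at (x, y) = (0.829970, -0.948041), (dx/dtau, dy/dtau) = (-1.773616, 0.537559); Gamma_xxx = 0.505667, Gamma_xxy = 0.000000, Gamma_xyy = -0.801199, Gamma_yxx = 0.000000, Gamma_yxy = 0.163175, Gamma_yyy = 0.000000; k4 = (-1.773616, 0.537559, -1.359161, 0.311149)
  Y <- Y + (h/6)(k1 + 2k2 + 2k3 + k4): x = 0.8300, y = -0.9480, dx/dtau = -1.7734, dy/dtau = 0.5376

Answer: x = 0.8300, y = -0.9480, dx/dtau = -1.7734, dy/dtau = 0.5376


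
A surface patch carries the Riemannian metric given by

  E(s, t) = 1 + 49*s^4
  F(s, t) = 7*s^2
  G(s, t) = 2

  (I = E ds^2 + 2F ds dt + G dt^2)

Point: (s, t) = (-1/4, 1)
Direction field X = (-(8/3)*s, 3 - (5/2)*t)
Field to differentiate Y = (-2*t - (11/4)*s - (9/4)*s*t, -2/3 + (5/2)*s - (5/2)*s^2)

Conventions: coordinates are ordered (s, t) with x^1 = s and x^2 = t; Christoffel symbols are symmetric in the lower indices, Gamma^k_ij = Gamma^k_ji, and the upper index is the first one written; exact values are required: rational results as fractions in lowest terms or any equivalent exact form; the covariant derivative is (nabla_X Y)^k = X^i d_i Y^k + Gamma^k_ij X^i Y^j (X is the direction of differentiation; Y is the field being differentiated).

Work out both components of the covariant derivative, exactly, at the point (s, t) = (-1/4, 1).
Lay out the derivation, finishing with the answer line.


E = 305/256, F = 7/16, G = 2 at the point
E_s = -49/16, E_t = 0, F_s = -7/2, F_t = 0, G_s = 0, G_t = 0
EG - F^2 = 561/256;  g^inv = (256/561) * [[2, -7/16], [-7/16, 305/256]]
first-kind symbols [ij,l] = (1/2)(d_i g_jl + d_j g_il - d_l g_ij): [ss,s] = E_s/2 = -49/32, [ss,t] = F_s - E_t/2 = -7/2, [st,s] = E_t/2 = 0, [st,t] = G_s/2 = 0, [tt,s] = F_t - G_s/2 = 0, [tt,t] = G_t/2 = 0
Gamma^s_ij = (G*[ij,s] - F*[ij,t])/(EG - F^2), Gamma^t_ij = (E*[ij,t] - F*[ij,s])/(EG - F^2)
Gamma_sss = -392/561, Gamma_sst = 0, Gamma_stt = 0, Gamma_tss = -896/561, Gamma_tst = 0, Gamma_ttt = 0
X = (2/3, 1/2), Y = (-3/4, -139/96) at the point

Answer: (nabla_X Y)^s = -22157/5984, (nabla_X Y)^t = 3701/1122


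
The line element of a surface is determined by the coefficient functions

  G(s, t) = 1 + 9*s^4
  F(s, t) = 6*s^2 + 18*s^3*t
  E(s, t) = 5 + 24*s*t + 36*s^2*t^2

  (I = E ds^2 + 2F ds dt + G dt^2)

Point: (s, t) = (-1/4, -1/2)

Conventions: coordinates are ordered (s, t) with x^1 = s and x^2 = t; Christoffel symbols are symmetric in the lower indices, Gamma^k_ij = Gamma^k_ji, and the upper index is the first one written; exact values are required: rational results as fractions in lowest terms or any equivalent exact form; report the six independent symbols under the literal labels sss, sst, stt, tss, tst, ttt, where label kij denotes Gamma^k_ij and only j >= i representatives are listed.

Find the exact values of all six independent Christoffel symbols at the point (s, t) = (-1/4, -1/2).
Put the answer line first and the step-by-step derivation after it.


Answer: Gamma_sss = -2112/2201, Gamma_sst = -1056/2201, Gamma_stt = 0, Gamma_tss = -144/2201, Gamma_tst = -72/2201, Gamma_ttt = 0

E = 137/16, F = 33/64, G = 265/256 at the point
E_s = -33/2, E_t = -33/4, F_s = -75/16, F_t = -9/32, G_s = -9/16, G_t = 0
EG - F^2 = 2201/256;  g^inv = (256/2201) * [[265/256, -33/64], [-33/64, 137/16]]
first-kind symbols [ij,l] = (1/2)(d_i g_jl + d_j g_il - d_l g_ij): [ss,s] = E_s/2 = -33/4, [ss,t] = F_s - E_t/2 = -9/16, [st,s] = E_t/2 = -33/8, [st,t] = G_s/2 = -9/32, [tt,s] = F_t - G_s/2 = 0, [tt,t] = G_t/2 = 0
Gamma^s_ij = (G*[ij,s] - F*[ij,t])/(EG - F^2), Gamma^t_ij = (E*[ij,t] - F*[ij,s])/(EG - F^2)


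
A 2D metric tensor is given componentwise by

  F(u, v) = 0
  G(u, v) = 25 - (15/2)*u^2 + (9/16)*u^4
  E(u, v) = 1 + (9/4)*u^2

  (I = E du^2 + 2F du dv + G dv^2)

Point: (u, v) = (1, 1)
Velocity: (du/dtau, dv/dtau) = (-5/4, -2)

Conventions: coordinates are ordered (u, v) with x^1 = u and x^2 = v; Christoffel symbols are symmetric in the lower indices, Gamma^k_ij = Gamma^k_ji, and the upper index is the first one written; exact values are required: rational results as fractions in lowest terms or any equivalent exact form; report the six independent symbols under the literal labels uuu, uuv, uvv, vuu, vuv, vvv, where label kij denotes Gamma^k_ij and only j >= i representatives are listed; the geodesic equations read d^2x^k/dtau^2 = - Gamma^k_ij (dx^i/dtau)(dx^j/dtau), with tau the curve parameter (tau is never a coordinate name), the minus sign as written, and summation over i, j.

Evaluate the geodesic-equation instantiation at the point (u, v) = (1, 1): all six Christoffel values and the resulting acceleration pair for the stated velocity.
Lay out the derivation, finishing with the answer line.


E = 13/4, F = 0, G = 289/16 at the point
E_u = 9/2, E_v = 0, F_u = 0, F_v = 0, G_u = -51/4, G_v = 0
EG - F^2 = 3757/64;  g^inv = (64/3757) * [[289/16, 0], [0, 13/4]]
first-kind symbols [ij,l] = (1/2)(d_i g_jl + d_j g_il - d_l g_ij): [uu,u] = E_u/2 = 9/4, [uu,v] = F_u - E_v/2 = 0, [uv,u] = E_v/2 = 0, [uv,v] = G_u/2 = -51/8, [vv,u] = F_v - G_u/2 = 51/8, [vv,v] = G_v/2 = 0
Gamma^u_ij = (G*[ij,u] - F*[ij,v])/(EG - F^2), Gamma^v_ij = (E*[ij,v] - F*[ij,u])/(EG - F^2)
Gamma_uuu = 9/13, Gamma_uuv = 0, Gamma_uvv = 51/26, Gamma_vuu = 0, Gamma_vuv = -6/17, Gamma_vvv = 0
d^2u/dtau^2 = -(Gamma_uuu*(-5/4)^2 + 2*Gamma_uuv*(-5/4)*(-2) + Gamma_uvv*(-2)^2) = -1857/208
d^2v/dtau^2 = -(Gamma_vuu*(-5/4)^2 + 2*Gamma_vuv*(-5/4)*(-2) + Gamma_vvv*(-2)^2) = 30/17

Answer: Gamma_uuu = 9/13, Gamma_uuv = 0, Gamma_uvv = 51/26, Gamma_vuu = 0, Gamma_vuv = -6/17, Gamma_vvv = 0; accelerations (d^2u/dtau^2, d^2v/dtau^2) = (-1857/208, 30/17)


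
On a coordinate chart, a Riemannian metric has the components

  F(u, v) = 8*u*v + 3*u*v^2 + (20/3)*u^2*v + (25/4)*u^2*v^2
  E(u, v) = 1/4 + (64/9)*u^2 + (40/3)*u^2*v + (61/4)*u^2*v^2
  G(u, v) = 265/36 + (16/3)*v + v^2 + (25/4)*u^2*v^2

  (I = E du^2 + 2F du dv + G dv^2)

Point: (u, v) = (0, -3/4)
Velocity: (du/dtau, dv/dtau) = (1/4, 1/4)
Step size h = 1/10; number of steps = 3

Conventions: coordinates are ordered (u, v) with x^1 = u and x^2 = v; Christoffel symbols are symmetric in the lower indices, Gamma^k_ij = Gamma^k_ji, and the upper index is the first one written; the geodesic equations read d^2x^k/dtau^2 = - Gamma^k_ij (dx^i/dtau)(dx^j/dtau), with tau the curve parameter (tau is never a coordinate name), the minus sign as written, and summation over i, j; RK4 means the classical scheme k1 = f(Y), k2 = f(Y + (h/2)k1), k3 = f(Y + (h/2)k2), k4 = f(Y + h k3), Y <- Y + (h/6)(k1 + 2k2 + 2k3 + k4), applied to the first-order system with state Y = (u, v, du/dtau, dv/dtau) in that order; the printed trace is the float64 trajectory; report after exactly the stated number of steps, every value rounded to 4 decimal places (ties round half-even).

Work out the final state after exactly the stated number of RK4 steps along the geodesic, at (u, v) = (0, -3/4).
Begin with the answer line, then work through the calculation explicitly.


Answer: u = 0.0740, v = -0.6736, du/dtau = 0.2402, dv/dtau = 0.2584

f(Y) = (du/dtau, dv/dtau, -Gamma^u_ij Y'^i Y'^j, -Gamma^v_ij Y'^i Y'^j) with the Gammas evaluated at the stage position; h = 0.100000; intermediate values shown to 6 dp
step 0: u = 0.0000, v = -0.7500, du/dtau = 0.2500, dv/dtau = 0.2500
step 1:
  k1: at (u, v) = (0.000000, -0.750000), (du/dtau, dv/dtau) = (0.250000, 0.250000); Gamma_uuu = 0.000000, Gamma_uuv = 0.000000, Gamma_uvv = 0.000000, Gamma_vuu = -1.099115, Gamma_vuv = 0.000000, Gamma_vvv = 0.488496; k1 = (0.250000, 0.250000, 0.000000, 0.038164)
  k2: at (u, v) = (0.012500, -0.737500), (du/dtau, dv/dtau) = (0.250000, 0.251908); Gamma_uuu = 0.046242, Gamma_uuv = -0.000569, Gamma_uvv = 0.111188, Gamma_vuu = -1.083279, Gamma_vuv = 0.010690, Gamma_vvv = 0.486984; k2 = (0.250000, 0.251908, -0.009874, 0.035456)
  k3: at (u, v) = (0.012500, -0.737405), (du/dtau, dv/dtau) = (0.249506, 0.251773); Gamma_uuu = 0.046256, Gamma_uuv = -0.000569, Gamma_uvv = 0.111249, Gamma_vuu = -1.083095, Gamma_vuv = 0.010686, Gamma_vvv = 0.486964; k3 = (0.249506, 0.251773, -0.009860, 0.035215)
  k4: at (u, v) = (0.024951, -0.724823), (du/dtau, dv/dtau) = (0.249014, 0.253522); Gamma_uuu = 0.090317, Gamma_uuv = -0.002258, Gamma_uvv = 0.235149, Gamma_vuu = -1.065780, Gamma_vuv = 0.020306, Gamma_vvv = 0.488223; k4 = (0.249014, 0.253522, -0.020429, 0.032143)
  Y <- Y + (h/6)(k1 + 2k2 + 2k3 + k4): u = 0.0250, v = -0.7248, du/dtau = 0.2490, dv/dtau = 0.2535
step 2:
  k1: at (u, v) = (0.024967, -0.724819), (du/dtau, dv/dtau) = (0.249002, 0.253527); Gamma_uuu = 0.090370, Gamma_uuv = -0.002261, Gamma_uvv = 0.235305, Gamma_vuu = -1.065780, Gamma_vuv = 0.020319, Gamma_vvv = 0.488229; k1 = (0.249002, 0.253527, -0.020442, 0.032133)
  k2: at (u, v) = (0.037417, -0.712142), (du/dtau, dv/dtau) = (0.247980, 0.255134); Gamma_uuu = 0.133012, Gamma_uuv = -0.005009, Gamma_uvv = 0.372003, Gamma_vuu = -1.047178, Gamma_vuv = 0.028912, Gamma_vvv = 0.492622; k2 = (0.247980, 0.255134, -0.031761, 0.028670)
  k3: at (u, v) = (0.037366, -0.712062), (du/dtau, dv/dtau) = (0.247414, 0.254961); Gamma_uuu = 0.132906, Gamma_uuv = -0.004996, Gamma_uvv = 0.371666, Gamma_vuu = -1.047007, Gamma_vuv = 0.028865, Gamma_vvv = 0.492575; k3 = (0.247414, 0.254961, -0.031666, 0.028429)
  k4: at (u, v) = (0.049708, -0.699323), (du/dtau, dv/dtau) = (0.245835, 0.256370); Gamma_uuu = 0.174434, Gamma_uuv = -0.008643, Gamma_uvv = 0.519699, Gamma_vuu = -1.027299, Gamma_vuv = 0.036369, Gamma_vvv = 0.500299; k4 = (0.245835, 0.256370, -0.043610, 0.024618)
  Y <- Y + (h/6)(k1 + 2k2 + 2k3 + k4): u = 0.0497, v = -0.6993, du/dtau = 0.2458, dv/dtau = 0.2564
step 3:
  k1: at (u, v) = (0.049727, -0.699317), (du/dtau, dv/dtau) = (0.245820, 0.256377); Gamma_uuu = 0.174488, Gamma_uuv = -0.008650, Gamma_uvv = 0.519901, Gamma_vuu = -1.027295, Gamma_vuv = 0.036382, Gamma_vvv = 0.500315; k1 = (0.245820, 0.256377, -0.043626, 0.024606)
  k2: at (u, v) = (0.062018, -0.686498), (du/dtau, dv/dtau) = (0.243639, 0.257607); Gamma_uuu = 0.215619, Gamma_uuv = -0.013023, Gamma_uvv = 0.679272, Gamma_vuu = -1.006590, Gamma_vuv = 0.042870, Gamma_vvv = 0.511604; k2 = (0.243639, 0.257607, -0.056242, 0.020419)
  k3: at (u, v) = (0.061909, -0.686437), (du/dtau, dv/dtau) = (0.243008, 0.257398); Gamma_uuu = 0.215415, Gamma_uuv = -0.012979, Gamma_uvv = 0.678348, Gamma_vuu = -1.006453, Gamma_vuv = 0.042788, Gamma_vvv = 0.511473; k3 = (0.243008, 0.257398, -0.056040, 0.020194)
  k4: at (u, v) = (0.074028, -0.673577), (du/dtau, dv/dtau) = (0.240216, 0.258396); Gamma_uuu = 0.256403, Gamma_uuv = -0.017779, Gamma_uvv = 0.847019, Gamma_vuu = -0.984907, Gamma_vuv = 0.048244, Gamma_vvv = 0.526255; k4 = (0.240216, 0.258396, -0.069143, 0.015706)
  Y <- Y + (h/6)(k1 + 2k2 + 2k3 + k4): u = 0.0740, v = -0.6736, du/dtau = 0.2402, dv/dtau = 0.2584


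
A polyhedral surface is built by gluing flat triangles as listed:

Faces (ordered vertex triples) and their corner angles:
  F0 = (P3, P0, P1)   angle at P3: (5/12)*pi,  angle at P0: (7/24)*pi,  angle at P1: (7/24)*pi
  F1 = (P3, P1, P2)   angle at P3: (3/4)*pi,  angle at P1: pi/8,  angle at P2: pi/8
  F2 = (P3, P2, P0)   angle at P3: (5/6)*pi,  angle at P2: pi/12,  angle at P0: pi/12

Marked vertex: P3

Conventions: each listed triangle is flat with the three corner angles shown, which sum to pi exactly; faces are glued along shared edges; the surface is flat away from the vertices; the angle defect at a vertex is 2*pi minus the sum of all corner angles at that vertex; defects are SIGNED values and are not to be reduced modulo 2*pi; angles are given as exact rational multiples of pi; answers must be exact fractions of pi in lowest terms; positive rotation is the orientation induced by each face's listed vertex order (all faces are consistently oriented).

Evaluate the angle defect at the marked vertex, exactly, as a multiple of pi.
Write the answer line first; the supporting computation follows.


Answer: defect(P3) = 0

Sum of corner angles at P3: 2*pi
defect = 2*pi - 2*pi


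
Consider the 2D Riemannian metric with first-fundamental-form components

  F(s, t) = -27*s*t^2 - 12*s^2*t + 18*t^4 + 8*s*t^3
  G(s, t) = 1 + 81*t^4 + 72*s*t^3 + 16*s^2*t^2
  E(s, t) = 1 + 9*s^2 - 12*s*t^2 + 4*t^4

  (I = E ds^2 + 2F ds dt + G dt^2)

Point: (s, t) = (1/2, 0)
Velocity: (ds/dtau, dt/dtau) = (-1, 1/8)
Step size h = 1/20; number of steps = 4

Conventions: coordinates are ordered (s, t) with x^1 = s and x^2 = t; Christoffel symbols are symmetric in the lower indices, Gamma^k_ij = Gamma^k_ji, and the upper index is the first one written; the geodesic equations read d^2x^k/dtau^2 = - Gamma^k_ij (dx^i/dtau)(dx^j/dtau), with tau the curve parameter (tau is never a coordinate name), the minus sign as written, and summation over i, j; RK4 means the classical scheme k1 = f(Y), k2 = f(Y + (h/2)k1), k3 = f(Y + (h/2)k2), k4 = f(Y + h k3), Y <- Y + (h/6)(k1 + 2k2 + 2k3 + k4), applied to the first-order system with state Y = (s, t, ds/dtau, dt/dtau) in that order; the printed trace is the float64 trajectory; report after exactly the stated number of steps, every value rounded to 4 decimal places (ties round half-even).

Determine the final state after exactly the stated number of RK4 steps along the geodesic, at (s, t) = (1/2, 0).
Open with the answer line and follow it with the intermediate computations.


Answer: s = 0.2641, t = 0.0255, ds/dtau = -1.4113, dt/dtau = 0.1338

f(Y) = (ds/dtau, dt/dtau, -Gamma^s_ij Y'^i Y'^j, -Gamma^t_ij Y'^i Y'^j) with the Gammas evaluated at the stage position; h = 0.050000; intermediate values shown to 6 dp
step 0: s = 0.5000, t = 0.0000, ds/dtau = -1.0000, dt/dtau = 0.1250
step 1:
  k1: at (s, t) = (0.500000, 0.000000), (ds/dtau, dt/dtau) = (-1.000000, 0.125000); Gamma_sss = 1.384615, Gamma_sst = 0.000000, Gamma_stt = -0.923077, Gamma_tss = 0.000000, Gamma_tst = 0.000000, Gamma_ttt = 0.000000; k1 = (-1.000000, 0.125000, -1.370192, 0.000000)
  k2: at (s, t) = (0.475000, 0.003125), (ds/dtau, dt/dtau) = (-1.034255, 0.125000); Gamma_sss = 1.410590, Gamma_sst = -0.005877, Gamma_stt = -0.919822, Gamma_tss = -0.005965, Gamma_tst = 0.000025, Gamma_ttt = 0.003889; k2 = (-1.034255, 0.125000, -1.496031, 0.006326)
  k3: at (s, t) = (0.474144, 0.003125), (ds/dtau, dt/dtau) = (-1.037401, 0.125158); Gamma_sss = 1.411454, Gamma_sst = -0.005881, Gamma_stt = -0.918774, Gamma_tss = -0.005968, Gamma_tst = 0.000025, Gamma_ttt = 0.003885; k3 = (-1.037401, 0.125158, -1.506142, 0.006369)
  k4: at (s, t) = (0.448130, 0.006258), (ds/dtau, dt/dtau) = (-1.075307, 0.125318); Gamma_sss = 1.436585, Gamma_sst = -0.011987, Gamma_stt = -0.912309, Gamma_tss = -0.012364, Gamma_tst = 0.000103, Gamma_ttt = 0.007852; k4 = (-1.075307, 0.125318, -1.650005, 0.014201)
  Y <- Y + (h/6)(k1 + 2k2 + 2k3 + k4): s = 0.4482, t = 0.0063, ds/dtau = -1.0752, dt/dtau = 0.1253
step 2:
  k1: at (s, t) = (0.448178, 0.006255), (ds/dtau, dt/dtau) = (-1.075205, 0.125330); Gamma_sss = 1.436540, Gamma_sst = -0.011981, Gamma_stt = -0.912350, Gamma_tss = -0.012358, Gamma_tst = 0.000103, Gamma_ttt = 0.007849; k1 = (-1.075205, 0.125330, -1.649632, 0.014191)
  k2: at (s, t) = (0.421298, 0.009389), (ds/dtau, dt/dtau) = (-1.116445, 0.125685); Gamma_sss = 1.459675, Gamma_sst = -0.018272, Gamma_stt = -0.902170, Gamma_tss = -0.019191, Gamma_tst = 0.000240, Gamma_ttt = 0.011861; k2 = (-1.116445, 0.125685, -1.810289, 0.023801)
  k3: at (s, t) = (0.420267, 0.009397), (ds/dtau, dt/dtau) = (-1.120462, 0.125925); Gamma_sss = 1.460493, Gamma_sst = -0.018300, Gamma_stt = -0.900745, Gamma_tss = -0.019223, Gamma_tst = 0.000241, Gamma_ttt = 0.011856; k3 = (-1.120462, 0.125925, -1.824434, 0.024013)
  k4: at (s, t) = (0.392155, 0.012552), (ds/dtau, dt/dtau) = (-1.166426, 0.126531); Gamma_sss = 1.480195, Gamma_sst = -0.024772, Gamma_stt = -0.885427, Gamma_tss = -0.026563, Gamma_tst = 0.000445, Gamma_ttt = 0.015889; k4 = (-1.166426, 0.126531, -2.007015, 0.036017)
  Y <- Y + (h/6)(k1 + 2k2 + 2k3 + k4): s = 0.3922, t = 0.0125, ds/dtau = -1.1663, dt/dtau = 0.1265
step 3:
  k1: at (s, t) = (0.392216, 0.012548), (ds/dtau, dt/dtau) = (-1.166255, 0.126545); Gamma_sss = 1.480158, Gamma_sst = -0.024763, Gamma_stt = -0.885490, Gamma_tss = -0.026553, Gamma_tst = 0.000444, Gamma_ttt = 0.015885; k1 = (-1.166255, 0.126545, -2.006368, 0.035993)
  k2: at (s, t) = (0.363060, 0.015711), (ds/dtau, dt/dtau) = (-1.216415, 0.127445); Gamma_sss = 1.494173, Gamma_sst = -0.031300, Gamma_stt = -0.864150, Gamma_tss = -0.034364, Gamma_tst = 0.000720, Gamma_ttt = 0.019874; k2 = (-1.216415, 0.127445, -2.206543, 0.050747)
  k3: at (s, t) = (0.361806, 0.015734), (ds/dtau, dt/dtau) = (-1.221419, 0.127814); Gamma_sss = 1.494602, Gamma_sst = -0.031354, Gamma_stt = -0.862102, Gamma_tss = -0.034438, Gamma_tst = 0.000722, Gamma_ttt = 0.019864; k3 = (-1.221419, 0.127814, -2.225449, 0.051278)
  k4: at (s, t) = (0.331145, 0.018938), (ds/dtau, dt/dtau) = (-1.277528, 0.129109); Gamma_sss = 1.499355, Gamma_sst = -0.037860, Gamma_stt = -0.832377, Gamma_tss = -0.042763, Gamma_tst = 0.001080, Gamma_ttt = 0.023740; k4 = (-1.277528, 0.129109, -2.445677, 0.069753)
  Y <- Y + (h/6)(k1 + 2k2 + 2k3 + k4): s = 0.3312, t = 0.0189, ds/dtau = -1.2772, dt/dtau = 0.1291
step 4:
  k1: at (s, t) = (0.331221, 0.018932), (ds/dtau, dt/dtau) = (-1.277222, 0.129127); Gamma_sss = 1.499357, Gamma_sst = -0.037849, Gamma_stt = -0.832476, Gamma_tss = -0.042747, Gamma_tst = 0.001079, Gamma_ttt = 0.023734; k1 = (-1.277222, 0.129127, -2.444500, 0.069693)
  k2: at (s, t) = (0.299290, 0.022161), (ds/dtau, dt/dtau) = (-1.338335, 0.130869); Gamma_sss = 1.490370, Gamma_sst = -0.044037, Gamma_stt = -0.792902, Gamma_tss = -0.051429, Gamma_tst = 0.001520, Gamma_ttt = 0.027361; k2 = (-1.338335, 0.130869, -2.671308, 0.092181)
  k3: at (s, t) = (0.297762, 0.022204), (ds/dtau, dt/dtau) = (-1.344005, 0.131431); Gamma_sss = 1.489523, Gamma_sst = -0.044098, Gamma_stt = -0.789806, Gamma_tss = -0.051554, Gamma_tst = 0.001526, Gamma_ttt = 0.027336; k3 = (-1.344005, 0.131431, -2.692534, 0.093191)
  k4: at (s, t) = (0.264020, 0.025504), (ds/dtau, dt/dtau) = (-1.411849, 0.133786); Gamma_sss = 1.458629, Gamma_sst = -0.049601, Gamma_stt = -0.736682, Gamma_tss = -0.060481, Gamma_tst = 0.002057, Gamma_ttt = 0.030546; k4 = (-1.411849, 0.133786, -2.913063, 0.120788)
  Y <- Y + (h/6)(k1 + 2k2 + 2k3 + k4): s = 0.2641, t = 0.0255, ds/dtau = -1.4113, dt/dtau = 0.1338


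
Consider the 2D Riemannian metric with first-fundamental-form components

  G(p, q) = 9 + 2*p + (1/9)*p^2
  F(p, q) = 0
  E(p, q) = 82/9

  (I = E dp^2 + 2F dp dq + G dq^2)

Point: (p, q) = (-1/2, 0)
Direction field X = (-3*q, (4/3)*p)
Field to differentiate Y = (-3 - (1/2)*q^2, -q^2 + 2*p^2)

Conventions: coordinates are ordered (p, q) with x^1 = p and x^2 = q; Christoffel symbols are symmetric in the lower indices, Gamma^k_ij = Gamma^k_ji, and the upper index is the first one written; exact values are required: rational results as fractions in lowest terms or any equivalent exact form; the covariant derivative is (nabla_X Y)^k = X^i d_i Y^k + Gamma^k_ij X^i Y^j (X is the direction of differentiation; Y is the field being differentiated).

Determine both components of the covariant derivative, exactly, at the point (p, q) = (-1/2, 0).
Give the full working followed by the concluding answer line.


E = 82/9, F = 0, G = 289/36 at the point
E_p = 0, E_q = 0, F_p = 0, F_q = 0, G_p = 17/9, G_q = 0
EG - F^2 = 11849/162;  g^inv = (162/11849) * [[289/36, 0], [0, 82/9]]
first-kind symbols [ij,l] = (1/2)(d_i g_jl + d_j g_il - d_l g_ij): [pp,p] = E_p/2 = 0, [pp,q] = F_p - E_q/2 = 0, [pq,p] = E_q/2 = 0, [pq,q] = G_p/2 = 17/18, [qq,p] = F_q - G_p/2 = -17/18, [qq,q] = G_q/2 = 0
Gamma^p_ij = (G*[ij,p] - F*[ij,q])/(EG - F^2), Gamma^q_ij = (E*[ij,q] - F*[ij,p])/(EG - F^2)
Gamma_ppp = 0, Gamma_ppq = 0, Gamma_pqq = -17/164, Gamma_qpp = 0, Gamma_qpq = 2/17, Gamma_qqq = 0
X = (0, -2/3), Y = (-3, 1/2) at the point

Answer: (nabla_X Y)^p = 17/492, (nabla_X Y)^q = 4/17


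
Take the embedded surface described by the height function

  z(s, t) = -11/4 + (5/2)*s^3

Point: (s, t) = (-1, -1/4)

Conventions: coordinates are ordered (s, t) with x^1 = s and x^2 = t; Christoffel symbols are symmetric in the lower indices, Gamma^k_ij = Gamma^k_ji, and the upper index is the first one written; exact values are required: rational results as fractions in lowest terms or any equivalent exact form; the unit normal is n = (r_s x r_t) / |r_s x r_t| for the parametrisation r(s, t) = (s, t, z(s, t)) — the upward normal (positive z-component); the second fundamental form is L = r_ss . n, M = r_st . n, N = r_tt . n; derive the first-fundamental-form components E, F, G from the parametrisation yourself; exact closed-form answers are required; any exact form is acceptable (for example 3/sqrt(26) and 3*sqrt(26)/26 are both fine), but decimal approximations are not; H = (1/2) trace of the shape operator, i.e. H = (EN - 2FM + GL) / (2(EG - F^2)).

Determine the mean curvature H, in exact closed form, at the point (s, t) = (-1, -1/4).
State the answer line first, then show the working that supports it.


Answer: H = -60*sqrt(229)/52441

z_s = 15/2, z_t = 0, z_ss = -15, z_st = 0, z_tt = 0
E = 229/4, F = 0, G = 1; answer radicand W^2 = 229/4
unnormalised second-form numerators: l = -15, m = 0, n = 0; L = l/sqrt(229/4), and similarly M = m/sqrt(W^2), N = n/sqrt(W^2)
H = (E*n - 2*F*m + G*l) / (2*(EG - F^2)*sqrt(W^2)); E*n - 2*F*m + G*l = -15, EG - F^2 = 229/4, so H = (-30/229)/sqrt(229/4)


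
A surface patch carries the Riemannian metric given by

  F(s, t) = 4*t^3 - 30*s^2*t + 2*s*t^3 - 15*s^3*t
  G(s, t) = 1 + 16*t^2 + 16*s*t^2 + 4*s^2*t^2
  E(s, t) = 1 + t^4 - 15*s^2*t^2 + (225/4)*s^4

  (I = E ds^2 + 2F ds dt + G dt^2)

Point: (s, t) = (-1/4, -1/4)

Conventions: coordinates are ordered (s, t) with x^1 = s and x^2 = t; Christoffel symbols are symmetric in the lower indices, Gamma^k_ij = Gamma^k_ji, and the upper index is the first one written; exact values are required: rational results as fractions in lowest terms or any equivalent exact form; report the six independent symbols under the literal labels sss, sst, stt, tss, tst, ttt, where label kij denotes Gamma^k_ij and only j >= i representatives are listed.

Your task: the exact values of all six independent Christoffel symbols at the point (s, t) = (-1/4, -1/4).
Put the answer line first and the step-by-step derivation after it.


Answer: Gamma_sss = -520/659, Gamma_sst = 208/1977, Gamma_stt = -1456/1977, Gamma_tss = -1120/659, Gamma_tst = 448/1977, Gamma_ttt = -3136/1977

E = 1193/1024, F = 91/256, G = 113/64 at the point
E_s = -195/64, E_t = 13/32, F_s = -197/64, F_t = -63/64, G_s = 7/8, G_t = -49/8
EG - F^2 = 1977/1024;  g^inv = (1024/1977) * [[113/64, -91/256], [-91/256, 1193/1024]]
first-kind symbols [ij,l] = (1/2)(d_i g_jl + d_j g_il - d_l g_ij): [ss,s] = E_s/2 = -195/128, [ss,t] = F_s - E_t/2 = -105/32, [st,s] = E_t/2 = 13/64, [st,t] = G_s/2 = 7/16, [tt,s] = F_t - G_s/2 = -91/64, [tt,t] = G_t/2 = -49/16
Gamma^s_ij = (G*[ij,s] - F*[ij,t])/(EG - F^2), Gamma^t_ij = (E*[ij,t] - F*[ij,s])/(EG - F^2)


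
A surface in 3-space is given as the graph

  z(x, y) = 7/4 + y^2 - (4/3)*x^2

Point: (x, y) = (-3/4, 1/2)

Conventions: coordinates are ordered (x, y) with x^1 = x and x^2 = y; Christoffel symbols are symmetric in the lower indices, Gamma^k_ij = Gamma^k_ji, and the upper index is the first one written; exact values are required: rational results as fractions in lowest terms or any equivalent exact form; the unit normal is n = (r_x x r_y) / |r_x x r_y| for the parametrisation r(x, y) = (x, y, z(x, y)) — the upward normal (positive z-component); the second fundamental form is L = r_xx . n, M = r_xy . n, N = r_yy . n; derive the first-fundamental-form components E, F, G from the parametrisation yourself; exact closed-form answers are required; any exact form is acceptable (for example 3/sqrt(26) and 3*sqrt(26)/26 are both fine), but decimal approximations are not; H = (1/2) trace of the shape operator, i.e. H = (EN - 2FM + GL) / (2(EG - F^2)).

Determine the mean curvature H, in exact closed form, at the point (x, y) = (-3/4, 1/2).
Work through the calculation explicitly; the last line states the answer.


z_x = 2, z_y = 1, z_xx = -8/3, z_xy = 0, z_yy = 2
E = 5, F = 2, G = 2; answer radicand W^2 = 6
unnormalised second-form numerators: l = -8/3, m = 0, n = 2; L = l/sqrt(6), and similarly M = m/sqrt(W^2), N = n/sqrt(W^2)
H = (E*n - 2*F*m + G*l) / (2*(EG - F^2)*sqrt(W^2)); E*n - 2*F*m + G*l = 14/3, EG - F^2 = 6, so H = (7/18)/sqrt(6)

Answer: H = 7*sqrt(6)/108


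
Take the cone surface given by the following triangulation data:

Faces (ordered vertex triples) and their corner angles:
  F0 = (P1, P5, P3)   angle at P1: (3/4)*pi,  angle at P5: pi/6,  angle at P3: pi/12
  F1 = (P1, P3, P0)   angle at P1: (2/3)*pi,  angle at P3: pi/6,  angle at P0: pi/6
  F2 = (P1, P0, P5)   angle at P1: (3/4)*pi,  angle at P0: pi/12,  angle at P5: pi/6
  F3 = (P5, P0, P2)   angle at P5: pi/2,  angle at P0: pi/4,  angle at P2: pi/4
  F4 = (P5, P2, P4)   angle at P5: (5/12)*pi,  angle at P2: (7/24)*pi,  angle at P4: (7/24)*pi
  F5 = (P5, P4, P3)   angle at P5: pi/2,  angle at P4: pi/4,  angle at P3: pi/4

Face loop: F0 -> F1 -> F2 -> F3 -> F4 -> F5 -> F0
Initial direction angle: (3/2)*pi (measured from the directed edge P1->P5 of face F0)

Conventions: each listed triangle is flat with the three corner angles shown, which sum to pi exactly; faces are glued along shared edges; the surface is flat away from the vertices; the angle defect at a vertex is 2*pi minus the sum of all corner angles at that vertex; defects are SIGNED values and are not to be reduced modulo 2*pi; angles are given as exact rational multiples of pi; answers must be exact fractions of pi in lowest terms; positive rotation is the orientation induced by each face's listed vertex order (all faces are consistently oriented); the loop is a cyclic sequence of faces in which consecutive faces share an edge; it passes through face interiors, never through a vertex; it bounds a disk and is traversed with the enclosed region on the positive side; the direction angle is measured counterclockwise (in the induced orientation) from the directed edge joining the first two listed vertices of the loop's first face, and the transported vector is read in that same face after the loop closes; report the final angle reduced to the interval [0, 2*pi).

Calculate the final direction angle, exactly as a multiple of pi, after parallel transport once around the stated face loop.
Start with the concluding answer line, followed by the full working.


Answer: final direction angle = (19/12)*pi

enclosed vertex P1: corner angles sum to (13/6)*pi, defect = 2*pi - (13/6)*pi = -pi/6
enclosed vertex P5: corner angles sum to (7/4)*pi, defect = 2*pi - (7/4)*pi = pi/4
the rotation equals the total enclosed defect, so the final angle is initial + defects (mod 2*pi)
final angle = (3/2)*pi + pi/12 = (19/12)*pi (mod 2*pi)


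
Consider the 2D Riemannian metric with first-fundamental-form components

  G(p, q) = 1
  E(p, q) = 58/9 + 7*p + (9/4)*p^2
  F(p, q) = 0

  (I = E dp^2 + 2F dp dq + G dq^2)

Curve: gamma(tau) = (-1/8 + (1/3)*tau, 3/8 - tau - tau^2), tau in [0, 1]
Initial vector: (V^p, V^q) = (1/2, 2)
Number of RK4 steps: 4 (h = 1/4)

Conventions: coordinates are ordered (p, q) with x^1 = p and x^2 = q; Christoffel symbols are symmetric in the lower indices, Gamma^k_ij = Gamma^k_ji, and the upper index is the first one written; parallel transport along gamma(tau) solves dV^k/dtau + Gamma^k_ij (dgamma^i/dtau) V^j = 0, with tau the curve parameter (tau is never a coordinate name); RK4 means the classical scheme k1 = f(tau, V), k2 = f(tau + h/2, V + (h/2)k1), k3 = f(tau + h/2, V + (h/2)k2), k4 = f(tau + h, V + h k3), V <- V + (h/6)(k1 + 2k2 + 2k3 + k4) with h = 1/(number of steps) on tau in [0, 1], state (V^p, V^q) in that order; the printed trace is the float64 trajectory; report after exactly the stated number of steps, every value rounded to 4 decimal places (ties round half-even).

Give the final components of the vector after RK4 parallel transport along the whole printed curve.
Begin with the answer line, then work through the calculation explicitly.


Answer: V^p = 0.4185, V^q = 2.0000

gamma'(tau) = (1/3, -1 - 2*tau); f(tau, V)^k = -Gamma^k_ij(gamma(tau)) gamma'^i(tau) V^j; h = 1/4; intermediate values shown to 6 dp
curve data and Christoffel symbols at the stage parameters:
  tau = 0.000000: gamma = (-0.125000, 0.375000), gamma' = (0.333333, -1.000000); Gamma_ppp = 0.574305, Gamma_ppq = 0.000000, Gamma_pqq = 0.000000, Gamma_qpp = 0.000000, Gamma_qpq = 0.000000, Gamma_qqq = 0.000000
  tau = 0.125000: gamma = (-0.083333, 0.234375), gamma' = (0.333333, -1.250000); Gamma_ppp = 0.563663, Gamma_ppq = 0.000000, Gamma_pqq = 0.000000, Gamma_qpp = 0.000000, Gamma_qpq = 0.000000, Gamma_qqq = 0.000000
  tau = 0.250000: gamma = (-0.041667, 0.062500), gamma' = (0.333333, -1.500000); Gamma_ppp = 0.553260, Gamma_ppq = 0.000000, Gamma_pqq = 0.000000, Gamma_qpp = 0.000000, Gamma_qpq = 0.000000, Gamma_qqq = 0.000000
  tau = 0.375000: gamma = (0.000000, -0.140625), gamma' = (0.333333, -1.750000); Gamma_ppp = 0.543103, Gamma_ppq = 0.000000, Gamma_pqq = 0.000000, Gamma_qpp = 0.000000, Gamma_qpq = 0.000000, Gamma_qqq = 0.000000
  tau = 0.500000: gamma = (0.041667, -0.375000), gamma' = (0.333333, -2.000000); Gamma_ppp = 0.533196, Gamma_ppq = 0.000000, Gamma_pqq = 0.000000, Gamma_qpp = 0.000000, Gamma_qpq = 0.000000, Gamma_qqq = 0.000000
  tau = 0.625000: gamma = (0.083333, -0.640625), gamma' = (0.333333, -2.250000); Gamma_ppp = 0.523540, Gamma_ppq = 0.000000, Gamma_pqq = 0.000000, Gamma_qpp = 0.000000, Gamma_qpq = 0.000000, Gamma_qqq = 0.000000
  tau = 0.750000: gamma = (0.125000, -0.937500), gamma' = (0.333333, -2.500000); Gamma_ppp = 0.514134, Gamma_ppq = 0.000000, Gamma_pqq = 0.000000, Gamma_qpp = 0.000000, Gamma_qpq = 0.000000, Gamma_qqq = 0.000000
  tau = 0.875000: gamma = (0.166667, -1.265625), gamma' = (0.333333, -2.750000); Gamma_ppp = 0.504977, Gamma_ppq = 0.000000, Gamma_pqq = 0.000000, Gamma_qpp = 0.000000, Gamma_qpq = 0.000000, Gamma_qqq = 0.000000
  tau = 1.000000: gamma = (0.208333, -1.625000), gamma' = (0.333333, -3.000000); Gamma_ppp = 0.496067, Gamma_ppq = 0.000000, Gamma_pqq = 0.000000, Gamma_qpp = 0.000000, Gamma_qpq = 0.000000, Gamma_qqq = 0.000000
step 0: V^p = 0.5000, V^q = 2.0000
step 1: k1 = (-0.095717, 0.000000), k2 = (-0.091696, 0.000000), k3 = (-0.091790, 0.000000), k4 = (-0.087978, 0.000000); V <- V + (h/6)(k1 + 2k2 + 2k3 + k4): V^p = 0.4771, V^q = 2.0000
step 2: k1 = (-0.087979, 0.000000), k2 = (-0.084373, 0.000000), k3 = (-0.084454, 0.000000), k4 = (-0.081035, 0.000000); V <- V + (h/6)(k1 + 2k2 + 2k3 + k4): V^p = 0.4559, V^q = 2.0000
step 3: k1 = (-0.081036, 0.000000), k2 = (-0.077801, 0.000000), k3 = (-0.077871, 0.000000), k4 = (-0.074802, 0.000000); V <- V + (h/6)(k1 + 2k2 + 2k3 + k4): V^p = 0.4365, V^q = 2.0000
step 4: k1 = (-0.074803, 0.000000), k2 = (-0.071897, 0.000000), k3 = (-0.071958, 0.000000), k4 = (-0.069200, 0.000000); V <- V + (h/6)(k1 + 2k2 + 2k3 + k4): V^p = 0.4185, V^q = 2.0000


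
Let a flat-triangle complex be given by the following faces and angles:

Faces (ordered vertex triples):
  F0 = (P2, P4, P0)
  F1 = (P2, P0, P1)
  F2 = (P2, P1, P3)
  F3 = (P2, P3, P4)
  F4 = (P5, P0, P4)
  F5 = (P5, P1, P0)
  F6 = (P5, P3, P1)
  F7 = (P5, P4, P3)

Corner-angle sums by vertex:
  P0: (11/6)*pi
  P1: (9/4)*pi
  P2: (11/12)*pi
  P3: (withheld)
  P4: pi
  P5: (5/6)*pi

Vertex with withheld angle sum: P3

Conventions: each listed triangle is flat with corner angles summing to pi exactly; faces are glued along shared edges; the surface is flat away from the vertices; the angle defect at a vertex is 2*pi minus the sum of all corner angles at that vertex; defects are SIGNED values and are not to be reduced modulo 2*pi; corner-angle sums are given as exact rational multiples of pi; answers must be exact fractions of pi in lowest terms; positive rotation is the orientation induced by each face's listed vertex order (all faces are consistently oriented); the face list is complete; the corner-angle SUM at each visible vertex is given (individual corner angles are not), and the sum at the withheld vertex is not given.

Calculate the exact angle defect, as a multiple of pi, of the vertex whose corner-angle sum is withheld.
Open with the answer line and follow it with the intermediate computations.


Answer: defect(P3) = (5/6)*pi

V = 6, E = 12, F = 8; chi = V - E + F = 2
Gauss-Bonnet: total defect = 2*pi*chi = 4*pi; visible defects sum to (19/6)*pi


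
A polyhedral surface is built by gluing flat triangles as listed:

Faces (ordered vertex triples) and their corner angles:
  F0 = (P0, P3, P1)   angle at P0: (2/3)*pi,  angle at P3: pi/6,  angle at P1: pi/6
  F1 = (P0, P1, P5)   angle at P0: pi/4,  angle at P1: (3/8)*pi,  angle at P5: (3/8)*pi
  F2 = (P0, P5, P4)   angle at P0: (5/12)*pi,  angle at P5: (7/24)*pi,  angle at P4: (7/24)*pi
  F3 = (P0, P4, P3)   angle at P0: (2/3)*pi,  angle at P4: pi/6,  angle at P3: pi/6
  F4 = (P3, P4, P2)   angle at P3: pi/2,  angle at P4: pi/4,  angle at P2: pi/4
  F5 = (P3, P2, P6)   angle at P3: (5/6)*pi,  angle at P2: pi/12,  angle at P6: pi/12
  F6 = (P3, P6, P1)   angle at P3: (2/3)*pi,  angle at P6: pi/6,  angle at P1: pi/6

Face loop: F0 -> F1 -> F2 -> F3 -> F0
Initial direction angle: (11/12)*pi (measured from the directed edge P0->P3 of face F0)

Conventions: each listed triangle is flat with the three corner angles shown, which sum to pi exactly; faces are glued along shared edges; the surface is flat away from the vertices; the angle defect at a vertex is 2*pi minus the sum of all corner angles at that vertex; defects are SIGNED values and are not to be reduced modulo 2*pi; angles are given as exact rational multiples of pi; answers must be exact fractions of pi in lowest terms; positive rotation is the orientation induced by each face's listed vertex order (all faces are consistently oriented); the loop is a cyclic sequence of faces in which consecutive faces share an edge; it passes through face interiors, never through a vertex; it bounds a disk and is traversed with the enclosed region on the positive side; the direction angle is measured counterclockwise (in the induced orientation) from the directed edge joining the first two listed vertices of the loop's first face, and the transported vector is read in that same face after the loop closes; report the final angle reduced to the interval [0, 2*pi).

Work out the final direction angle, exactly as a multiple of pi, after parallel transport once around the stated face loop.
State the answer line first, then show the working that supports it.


Answer: final direction angle = (11/12)*pi

enclosed vertex P0: corner angles sum to 2*pi, defect = 2*pi - 2*pi = 0
adding the enclosed defects to the starting angle (mod 2*pi, induced orientation) gives the holonomy
final angle = (11/12)*pi + 0 = (11/12)*pi (mod 2*pi)
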